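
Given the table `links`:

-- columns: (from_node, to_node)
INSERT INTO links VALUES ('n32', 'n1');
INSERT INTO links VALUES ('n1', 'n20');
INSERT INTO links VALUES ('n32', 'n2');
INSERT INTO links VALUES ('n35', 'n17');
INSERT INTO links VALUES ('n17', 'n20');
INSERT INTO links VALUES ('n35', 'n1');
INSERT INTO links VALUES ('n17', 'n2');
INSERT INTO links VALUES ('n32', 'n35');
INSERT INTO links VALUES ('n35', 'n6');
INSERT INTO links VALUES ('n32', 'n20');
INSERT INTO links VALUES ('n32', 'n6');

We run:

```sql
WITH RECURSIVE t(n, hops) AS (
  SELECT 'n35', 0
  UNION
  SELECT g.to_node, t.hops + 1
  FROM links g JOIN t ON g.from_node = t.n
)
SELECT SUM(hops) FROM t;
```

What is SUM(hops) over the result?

Base: (n35, hops=0).
Iteration 1: edges from {n35} -> (n1, hops=1), (n17, hops=1), (n6, hops=1).
Iteration 2: edges from {n1,n17,n6} -> (n2, hops=2), (n20, hops=2). [UNION drops 1 duplicate row(s)]
Iteration 3: no outgoing edges from {n2,n20}; recursion stops.
SUM(hops) = 0 + 1 + 1 + 1 + 2 + 2 = 7.

7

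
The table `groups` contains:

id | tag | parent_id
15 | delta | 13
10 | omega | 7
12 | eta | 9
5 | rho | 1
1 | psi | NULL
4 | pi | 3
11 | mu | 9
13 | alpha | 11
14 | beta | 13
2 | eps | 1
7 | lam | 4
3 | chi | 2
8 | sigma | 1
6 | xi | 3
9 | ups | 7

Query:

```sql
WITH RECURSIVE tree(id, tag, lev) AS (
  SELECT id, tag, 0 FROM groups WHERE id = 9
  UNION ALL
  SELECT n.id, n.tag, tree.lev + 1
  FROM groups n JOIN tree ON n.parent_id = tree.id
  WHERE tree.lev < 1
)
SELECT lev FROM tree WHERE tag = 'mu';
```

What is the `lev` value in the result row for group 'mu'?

1

Base: id=9 (ups) at lev 0.
Iteration 1: rows with parent_id in {9} -> mu (id 11, lev 1), eta (id 12, lev 1).
Iteration 2: lev < 1 fails for all current rows; recursion stops.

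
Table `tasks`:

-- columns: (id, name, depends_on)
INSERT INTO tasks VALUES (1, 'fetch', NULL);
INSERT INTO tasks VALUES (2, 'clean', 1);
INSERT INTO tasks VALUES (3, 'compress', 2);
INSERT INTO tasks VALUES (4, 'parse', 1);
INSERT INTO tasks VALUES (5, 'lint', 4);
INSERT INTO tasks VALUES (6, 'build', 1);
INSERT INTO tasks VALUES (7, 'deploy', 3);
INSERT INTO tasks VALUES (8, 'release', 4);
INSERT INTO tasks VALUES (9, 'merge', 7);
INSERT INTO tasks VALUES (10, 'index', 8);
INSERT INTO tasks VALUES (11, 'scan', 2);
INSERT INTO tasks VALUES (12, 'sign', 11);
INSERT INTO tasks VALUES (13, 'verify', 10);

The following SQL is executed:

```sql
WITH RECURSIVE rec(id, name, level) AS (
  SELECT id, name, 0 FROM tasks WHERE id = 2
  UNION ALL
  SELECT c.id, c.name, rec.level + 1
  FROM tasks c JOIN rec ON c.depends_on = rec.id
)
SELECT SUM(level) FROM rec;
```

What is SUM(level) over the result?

Base: id=2 (clean) at level 0.
Iteration 1: rows with depends_on in {2} -> compress (id 3, level 1), scan (id 11, level 1).
Iteration 2: rows with depends_on in {3,11} -> deploy (id 7, level 2), sign (id 12, level 2).
Iteration 3: rows with depends_on in {7,12} -> merge (id 9, level 3).
Iteration 4: no rows with depends_on in {9}; recursion stops.
SUM(level) = 0 + 1 + 1 + 2 + 2 + 3 = 9.

9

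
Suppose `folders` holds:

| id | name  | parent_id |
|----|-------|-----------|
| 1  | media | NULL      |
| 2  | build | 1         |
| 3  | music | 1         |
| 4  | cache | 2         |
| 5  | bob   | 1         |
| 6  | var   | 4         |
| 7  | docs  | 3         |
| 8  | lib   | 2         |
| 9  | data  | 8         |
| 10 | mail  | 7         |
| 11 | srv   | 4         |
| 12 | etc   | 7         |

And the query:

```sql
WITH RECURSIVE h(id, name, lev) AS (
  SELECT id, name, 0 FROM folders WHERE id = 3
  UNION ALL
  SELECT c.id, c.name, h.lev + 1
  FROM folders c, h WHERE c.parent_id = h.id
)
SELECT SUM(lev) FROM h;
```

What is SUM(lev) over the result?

5

Base: id=3 (music) at lev 0.
Iteration 1: rows with parent_id in {3} -> docs (id 7, lev 1).
Iteration 2: rows with parent_id in {7} -> mail (id 10, lev 2), etc (id 12, lev 2).
Iteration 3: no rows with parent_id in {10,12}; recursion stops.
SUM(lev) = 0 + 1 + 2 + 2 = 5.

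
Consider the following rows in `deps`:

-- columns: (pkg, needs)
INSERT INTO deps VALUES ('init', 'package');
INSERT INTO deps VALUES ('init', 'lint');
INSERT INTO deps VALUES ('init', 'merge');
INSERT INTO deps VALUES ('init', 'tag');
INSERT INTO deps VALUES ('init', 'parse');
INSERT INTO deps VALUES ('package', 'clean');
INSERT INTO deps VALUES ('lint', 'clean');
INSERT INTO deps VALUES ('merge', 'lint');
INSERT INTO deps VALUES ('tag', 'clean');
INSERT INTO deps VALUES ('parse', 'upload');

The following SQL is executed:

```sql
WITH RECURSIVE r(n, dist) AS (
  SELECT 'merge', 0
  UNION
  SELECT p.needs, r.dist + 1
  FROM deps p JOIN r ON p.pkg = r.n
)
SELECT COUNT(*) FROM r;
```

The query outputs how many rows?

Base: (merge, dist=0).
Iteration 1: edges from {merge} -> (lint, dist=1).
Iteration 2: edges from {lint} -> (clean, dist=2).
Iteration 3: no outgoing edges from {clean}; recursion stops.
Total rows emitted: 3.

3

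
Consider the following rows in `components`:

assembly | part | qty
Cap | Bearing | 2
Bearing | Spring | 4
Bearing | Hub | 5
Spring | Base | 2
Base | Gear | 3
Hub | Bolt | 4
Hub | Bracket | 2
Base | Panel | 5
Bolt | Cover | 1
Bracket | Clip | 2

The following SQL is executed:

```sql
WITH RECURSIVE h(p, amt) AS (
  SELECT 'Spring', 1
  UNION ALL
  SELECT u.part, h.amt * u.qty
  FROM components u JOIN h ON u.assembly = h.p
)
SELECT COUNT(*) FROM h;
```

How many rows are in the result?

4

Base: (Spring, amt=1).
Iteration 1: components of {Spring} -> Base = 1*2 = 2.
Iteration 2: components of {Base} -> Gear = 2*3 = 6, Panel = 2*5 = 10.
Iteration 3: no further components; recursion stops.
Total rows emitted: 4.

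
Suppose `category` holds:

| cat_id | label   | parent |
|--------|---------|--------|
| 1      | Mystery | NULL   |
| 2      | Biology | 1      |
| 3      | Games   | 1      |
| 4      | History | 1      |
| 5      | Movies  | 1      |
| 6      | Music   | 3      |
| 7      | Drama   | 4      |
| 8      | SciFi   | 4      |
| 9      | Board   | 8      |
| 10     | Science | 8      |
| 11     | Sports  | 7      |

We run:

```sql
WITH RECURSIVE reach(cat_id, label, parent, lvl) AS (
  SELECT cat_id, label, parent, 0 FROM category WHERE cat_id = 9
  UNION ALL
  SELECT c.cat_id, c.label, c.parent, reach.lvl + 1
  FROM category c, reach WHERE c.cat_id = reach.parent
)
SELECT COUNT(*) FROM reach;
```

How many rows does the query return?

Base: cat_id=9 (Board), parent=8, lvl 0.
Iteration 1: join on cat_id=8 -> SciFi (id 8, parent=4, lvl 1).
Iteration 2: join on cat_id=4 -> History (id 4, parent=1, lvl 2).
Iteration 3: join on cat_id=1 -> Mystery (id 1, parent=NULL, lvl 3).
Iteration 4: parent is NULL; no match; recursion stops.
Total rows emitted: 4.

4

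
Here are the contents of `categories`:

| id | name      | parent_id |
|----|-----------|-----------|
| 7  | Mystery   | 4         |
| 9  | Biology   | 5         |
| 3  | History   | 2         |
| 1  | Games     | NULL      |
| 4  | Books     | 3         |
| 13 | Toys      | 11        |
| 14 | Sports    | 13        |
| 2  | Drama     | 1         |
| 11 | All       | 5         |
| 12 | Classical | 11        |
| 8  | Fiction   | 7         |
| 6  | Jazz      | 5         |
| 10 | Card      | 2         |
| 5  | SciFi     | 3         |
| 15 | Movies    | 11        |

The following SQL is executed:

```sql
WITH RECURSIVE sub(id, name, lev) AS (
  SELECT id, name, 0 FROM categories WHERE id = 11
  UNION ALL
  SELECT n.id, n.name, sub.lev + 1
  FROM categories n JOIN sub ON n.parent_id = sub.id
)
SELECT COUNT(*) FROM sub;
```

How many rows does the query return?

Base: id=11 (All) at lev 0.
Iteration 1: rows with parent_id in {11} -> Classical (id 12, lev 1), Toys (id 13, lev 1), Movies (id 15, lev 1).
Iteration 2: rows with parent_id in {12,13,15} -> Sports (id 14, lev 2).
Iteration 3: no rows with parent_id in {14}; recursion stops.
Total rows emitted: 5.

5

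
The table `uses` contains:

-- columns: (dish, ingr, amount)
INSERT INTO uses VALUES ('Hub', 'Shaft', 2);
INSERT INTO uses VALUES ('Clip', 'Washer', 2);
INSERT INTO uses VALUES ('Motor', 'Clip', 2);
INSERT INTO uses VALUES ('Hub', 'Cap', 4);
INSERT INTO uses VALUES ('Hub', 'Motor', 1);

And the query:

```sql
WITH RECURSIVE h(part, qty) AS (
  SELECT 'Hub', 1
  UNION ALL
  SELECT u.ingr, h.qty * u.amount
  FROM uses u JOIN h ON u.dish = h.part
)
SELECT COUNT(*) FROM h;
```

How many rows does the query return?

6

Base: (Hub, qty=1).
Iteration 1: components of {Hub} -> Cap = 1*4 = 4, Motor = 1*1 = 1, Shaft = 1*2 = 2.
Iteration 2: components of {Cap,Motor,Shaft} -> Clip = 1*2 = 2.
Iteration 3: components of {Clip} -> Washer = 2*2 = 4.
Iteration 4: no further components; recursion stops.
Total rows emitted: 6.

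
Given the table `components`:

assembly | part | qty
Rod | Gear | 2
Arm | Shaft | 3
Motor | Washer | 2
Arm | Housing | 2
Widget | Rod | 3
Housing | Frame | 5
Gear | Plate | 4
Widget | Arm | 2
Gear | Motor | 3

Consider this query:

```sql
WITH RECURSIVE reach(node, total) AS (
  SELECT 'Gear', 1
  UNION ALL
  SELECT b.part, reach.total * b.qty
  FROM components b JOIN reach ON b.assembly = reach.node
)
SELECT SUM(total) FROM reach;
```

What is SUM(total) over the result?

14

Base: (Gear, total=1).
Iteration 1: components of {Gear} -> Motor = 1*3 = 3, Plate = 1*4 = 4.
Iteration 2: components of {Motor,Plate} -> Washer = 3*2 = 6.
Iteration 3: no further components; recursion stops.
SUM(total) = 1 + 3 + 4 + 6 = 14.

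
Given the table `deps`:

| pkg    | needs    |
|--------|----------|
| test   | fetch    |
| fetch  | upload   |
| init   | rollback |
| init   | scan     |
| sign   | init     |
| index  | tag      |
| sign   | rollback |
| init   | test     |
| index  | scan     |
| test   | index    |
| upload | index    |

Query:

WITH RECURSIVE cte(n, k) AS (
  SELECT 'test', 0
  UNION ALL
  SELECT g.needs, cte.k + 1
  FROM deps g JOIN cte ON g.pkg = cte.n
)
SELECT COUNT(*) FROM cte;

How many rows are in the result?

Base: (test, k=0).
Iteration 1: edges from {test} -> (fetch, k=1), (index, k=1).
Iteration 2: edges from {fetch,index} -> (scan, k=2), (tag, k=2), (upload, k=2).
Iteration 3: edges from {scan,tag,upload} -> (index, k=3).
Iteration 4: edges from {index} -> (scan, k=4), (tag, k=4).
Iteration 5: no outgoing edges from {scan,tag}; recursion stops.
Total rows emitted: 9.

9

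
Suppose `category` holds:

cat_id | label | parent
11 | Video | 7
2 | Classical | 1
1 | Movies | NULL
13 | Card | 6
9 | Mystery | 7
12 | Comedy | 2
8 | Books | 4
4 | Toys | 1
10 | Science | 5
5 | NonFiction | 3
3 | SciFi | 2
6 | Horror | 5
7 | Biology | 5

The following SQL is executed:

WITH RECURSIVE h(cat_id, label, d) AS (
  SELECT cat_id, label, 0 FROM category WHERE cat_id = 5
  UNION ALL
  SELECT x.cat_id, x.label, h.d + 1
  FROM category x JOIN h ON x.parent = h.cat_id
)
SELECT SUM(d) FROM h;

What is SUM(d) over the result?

Base: cat_id=5 (NonFiction) at d 0.
Iteration 1: rows with parent in {5} -> Horror (id 6, d 1), Biology (id 7, d 1), Science (id 10, d 1).
Iteration 2: rows with parent in {6,7,10} -> Mystery (id 9, d 2), Video (id 11, d 2), Card (id 13, d 2).
Iteration 3: no rows with parent in {9,11,13}; recursion stops.
SUM(d) = 0 + 1 + 1 + 1 + 2 + 2 + 2 = 9.

9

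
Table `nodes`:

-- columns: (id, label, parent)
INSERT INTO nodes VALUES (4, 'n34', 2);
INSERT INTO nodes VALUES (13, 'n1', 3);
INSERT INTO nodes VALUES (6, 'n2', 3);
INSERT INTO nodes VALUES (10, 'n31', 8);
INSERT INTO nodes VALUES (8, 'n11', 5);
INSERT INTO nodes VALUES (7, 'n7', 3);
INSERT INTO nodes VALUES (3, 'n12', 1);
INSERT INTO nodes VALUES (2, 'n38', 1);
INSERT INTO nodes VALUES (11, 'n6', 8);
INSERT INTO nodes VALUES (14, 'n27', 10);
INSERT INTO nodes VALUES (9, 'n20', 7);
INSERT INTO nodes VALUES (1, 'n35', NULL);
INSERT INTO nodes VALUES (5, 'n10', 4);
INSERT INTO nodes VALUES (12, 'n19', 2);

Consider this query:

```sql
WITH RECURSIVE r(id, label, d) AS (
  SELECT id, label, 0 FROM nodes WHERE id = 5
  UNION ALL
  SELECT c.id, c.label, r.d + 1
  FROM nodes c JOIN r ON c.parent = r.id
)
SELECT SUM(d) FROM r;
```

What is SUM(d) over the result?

8

Base: id=5 (n10) at d 0.
Iteration 1: rows with parent in {5} -> n11 (id 8, d 1).
Iteration 2: rows with parent in {8} -> n31 (id 10, d 2), n6 (id 11, d 2).
Iteration 3: rows with parent in {10,11} -> n27 (id 14, d 3).
Iteration 4: no rows with parent in {14}; recursion stops.
SUM(d) = 0 + 1 + 2 + 2 + 3 = 8.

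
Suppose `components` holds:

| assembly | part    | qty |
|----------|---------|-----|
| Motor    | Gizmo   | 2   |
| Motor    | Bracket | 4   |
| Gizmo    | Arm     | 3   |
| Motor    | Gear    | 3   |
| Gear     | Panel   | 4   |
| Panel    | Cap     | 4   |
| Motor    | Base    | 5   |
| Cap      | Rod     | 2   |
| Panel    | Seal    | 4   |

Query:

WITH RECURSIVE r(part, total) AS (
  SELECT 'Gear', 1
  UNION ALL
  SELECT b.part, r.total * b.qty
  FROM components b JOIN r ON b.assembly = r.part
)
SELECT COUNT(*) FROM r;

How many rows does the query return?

Base: (Gear, total=1).
Iteration 1: components of {Gear} -> Panel = 1*4 = 4.
Iteration 2: components of {Panel} -> Cap = 4*4 = 16, Seal = 4*4 = 16.
Iteration 3: components of {Cap,Seal} -> Rod = 16*2 = 32.
Iteration 4: no further components; recursion stops.
Total rows emitted: 5.

5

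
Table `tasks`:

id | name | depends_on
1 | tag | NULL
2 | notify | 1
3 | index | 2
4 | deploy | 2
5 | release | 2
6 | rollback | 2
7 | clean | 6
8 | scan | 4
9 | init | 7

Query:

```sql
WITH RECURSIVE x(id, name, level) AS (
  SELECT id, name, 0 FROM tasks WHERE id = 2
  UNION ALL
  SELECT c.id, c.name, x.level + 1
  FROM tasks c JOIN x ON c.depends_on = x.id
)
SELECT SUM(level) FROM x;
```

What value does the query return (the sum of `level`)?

11

Base: id=2 (notify) at level 0.
Iteration 1: rows with depends_on in {2} -> index (id 3, level 1), deploy (id 4, level 1), release (id 5, level 1), rollback (id 6, level 1).
Iteration 2: rows with depends_on in {3,4,5,6} -> clean (id 7, level 2), scan (id 8, level 2).
Iteration 3: rows with depends_on in {7,8} -> init (id 9, level 3).
Iteration 4: no rows with depends_on in {9}; recursion stops.
SUM(level) = 0 + 1 + 1 + 1 + 1 + 2 + 2 + 3 = 11.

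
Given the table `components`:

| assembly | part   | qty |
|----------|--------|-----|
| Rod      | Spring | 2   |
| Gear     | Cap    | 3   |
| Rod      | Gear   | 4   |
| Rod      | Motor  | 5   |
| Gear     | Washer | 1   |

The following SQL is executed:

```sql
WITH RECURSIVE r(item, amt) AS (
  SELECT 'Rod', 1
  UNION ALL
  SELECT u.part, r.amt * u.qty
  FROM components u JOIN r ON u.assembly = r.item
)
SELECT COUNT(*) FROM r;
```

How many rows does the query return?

Base: (Rod, amt=1).
Iteration 1: components of {Rod} -> Gear = 1*4 = 4, Motor = 1*5 = 5, Spring = 1*2 = 2.
Iteration 2: components of {Gear,Motor,Spring} -> Cap = 4*3 = 12, Washer = 4*1 = 4.
Iteration 3: no further components; recursion stops.
Total rows emitted: 6.

6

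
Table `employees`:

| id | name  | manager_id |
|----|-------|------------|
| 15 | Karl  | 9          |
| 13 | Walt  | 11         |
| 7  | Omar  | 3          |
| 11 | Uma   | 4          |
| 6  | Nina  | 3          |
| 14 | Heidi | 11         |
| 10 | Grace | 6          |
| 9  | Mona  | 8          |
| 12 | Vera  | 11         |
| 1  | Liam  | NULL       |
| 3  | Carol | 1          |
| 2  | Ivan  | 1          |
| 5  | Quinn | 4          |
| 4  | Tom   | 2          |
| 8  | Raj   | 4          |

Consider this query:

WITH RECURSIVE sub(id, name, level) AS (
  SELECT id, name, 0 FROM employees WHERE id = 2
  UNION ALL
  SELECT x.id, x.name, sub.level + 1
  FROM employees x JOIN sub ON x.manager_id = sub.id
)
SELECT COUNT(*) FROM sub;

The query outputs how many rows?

Base: id=2 (Ivan) at level 0.
Iteration 1: rows with manager_id in {2} -> Tom (id 4, level 1).
Iteration 2: rows with manager_id in {4} -> Quinn (id 5, level 2), Raj (id 8, level 2), Uma (id 11, level 2).
Iteration 3: rows with manager_id in {5,8,11} -> Mona (id 9, level 3), Vera (id 12, level 3), Walt (id 13, level 3), Heidi (id 14, level 3).
Iteration 4: rows with manager_id in {9,12,13,14} -> Karl (id 15, level 4).
Iteration 5: no rows with manager_id in {15}; recursion stops.
Total rows emitted: 10.

10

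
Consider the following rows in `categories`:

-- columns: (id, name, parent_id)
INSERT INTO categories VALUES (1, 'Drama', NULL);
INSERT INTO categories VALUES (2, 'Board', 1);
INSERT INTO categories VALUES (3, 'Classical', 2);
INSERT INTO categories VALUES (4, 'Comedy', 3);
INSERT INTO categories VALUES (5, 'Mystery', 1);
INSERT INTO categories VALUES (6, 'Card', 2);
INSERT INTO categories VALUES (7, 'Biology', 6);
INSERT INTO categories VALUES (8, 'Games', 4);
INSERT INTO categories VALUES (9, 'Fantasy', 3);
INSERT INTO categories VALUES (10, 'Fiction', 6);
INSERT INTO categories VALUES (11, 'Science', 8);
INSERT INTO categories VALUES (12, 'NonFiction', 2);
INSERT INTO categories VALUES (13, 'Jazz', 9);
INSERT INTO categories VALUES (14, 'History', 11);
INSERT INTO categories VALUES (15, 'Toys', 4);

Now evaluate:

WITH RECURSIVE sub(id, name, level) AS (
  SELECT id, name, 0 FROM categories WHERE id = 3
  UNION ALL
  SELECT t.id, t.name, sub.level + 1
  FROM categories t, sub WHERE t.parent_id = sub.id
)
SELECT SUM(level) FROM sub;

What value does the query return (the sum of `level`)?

15

Base: id=3 (Classical) at level 0.
Iteration 1: rows with parent_id in {3} -> Comedy (id 4, level 1), Fantasy (id 9, level 1).
Iteration 2: rows with parent_id in {4,9} -> Games (id 8, level 2), Jazz (id 13, level 2), Toys (id 15, level 2).
Iteration 3: rows with parent_id in {8,13,15} -> Science (id 11, level 3).
Iteration 4: rows with parent_id in {11} -> History (id 14, level 4).
Iteration 5: no rows with parent_id in {14}; recursion stops.
SUM(level) = 0 + 1 + 1 + 2 + 2 + 2 + 3 + 4 = 15.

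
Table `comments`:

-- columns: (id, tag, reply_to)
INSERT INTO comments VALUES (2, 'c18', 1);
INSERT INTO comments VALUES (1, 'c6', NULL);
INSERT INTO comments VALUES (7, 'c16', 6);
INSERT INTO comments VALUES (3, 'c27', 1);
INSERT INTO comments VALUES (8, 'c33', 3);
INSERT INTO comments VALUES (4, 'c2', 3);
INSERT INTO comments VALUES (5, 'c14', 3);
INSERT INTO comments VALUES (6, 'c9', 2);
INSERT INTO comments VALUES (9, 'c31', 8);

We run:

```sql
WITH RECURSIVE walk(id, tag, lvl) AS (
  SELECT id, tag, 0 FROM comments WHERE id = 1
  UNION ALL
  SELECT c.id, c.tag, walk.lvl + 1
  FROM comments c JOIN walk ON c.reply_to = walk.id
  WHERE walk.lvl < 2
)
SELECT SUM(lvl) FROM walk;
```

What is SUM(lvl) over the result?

10

Base: id=1 (c6) at lvl 0.
Iteration 1: rows with reply_to in {1} -> c18 (id 2, lvl 1), c27 (id 3, lvl 1).
Iteration 2: rows with reply_to in {2,3} -> c2 (id 4, lvl 2), c14 (id 5, lvl 2), c9 (id 6, lvl 2), c33 (id 8, lvl 2).
Iteration 3: lvl < 2 fails for all current rows; recursion stops.
SUM(lvl) = 0 + 1 + 1 + 2 + 2 + 2 + 2 = 10.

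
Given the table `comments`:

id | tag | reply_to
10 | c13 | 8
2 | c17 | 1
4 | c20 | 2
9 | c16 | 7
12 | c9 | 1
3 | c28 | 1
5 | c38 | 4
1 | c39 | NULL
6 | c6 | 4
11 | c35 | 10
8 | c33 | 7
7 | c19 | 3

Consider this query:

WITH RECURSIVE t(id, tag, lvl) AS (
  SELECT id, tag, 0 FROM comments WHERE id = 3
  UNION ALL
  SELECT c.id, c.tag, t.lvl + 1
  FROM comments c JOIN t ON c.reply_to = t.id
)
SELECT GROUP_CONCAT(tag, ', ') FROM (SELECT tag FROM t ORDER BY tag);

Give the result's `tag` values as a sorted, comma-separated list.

c13, c16, c19, c28, c33, c35

Base: id=3 (c28) at lvl 0.
Iteration 1: rows with reply_to in {3} -> c19 (id 7, lvl 1).
Iteration 2: rows with reply_to in {7} -> c33 (id 8, lvl 2), c16 (id 9, lvl 2).
Iteration 3: rows with reply_to in {8,9} -> c13 (id 10, lvl 3).
Iteration 4: rows with reply_to in {10} -> c35 (id 11, lvl 4).
Iteration 5: no rows with reply_to in {11}; recursion stops.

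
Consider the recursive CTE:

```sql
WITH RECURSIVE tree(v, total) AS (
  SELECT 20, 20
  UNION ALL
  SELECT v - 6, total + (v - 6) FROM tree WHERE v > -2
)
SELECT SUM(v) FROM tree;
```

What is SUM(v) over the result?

40

Base: v=20, total=20.
Iteration 1: 20 > -2 holds -> v = 20 - 6 = 14, total = 20 + 14 = 34.
Iteration 2: 14 > -2 holds -> v = 14 - 6 = 8, total = 34 + 8 = 42.
Iteration 3: 8 > -2 holds -> v = 8 - 6 = 2, total = 42 + 2 = 44.
Iteration 4: 2 > -2 holds -> v = 2 - 6 = -4, total = 44 + -4 = 40.
Iteration 5: -4 > -2 fails; recursion stops.
SUM(v) = 20 + 14 + 8 + 2 + -4 = 40.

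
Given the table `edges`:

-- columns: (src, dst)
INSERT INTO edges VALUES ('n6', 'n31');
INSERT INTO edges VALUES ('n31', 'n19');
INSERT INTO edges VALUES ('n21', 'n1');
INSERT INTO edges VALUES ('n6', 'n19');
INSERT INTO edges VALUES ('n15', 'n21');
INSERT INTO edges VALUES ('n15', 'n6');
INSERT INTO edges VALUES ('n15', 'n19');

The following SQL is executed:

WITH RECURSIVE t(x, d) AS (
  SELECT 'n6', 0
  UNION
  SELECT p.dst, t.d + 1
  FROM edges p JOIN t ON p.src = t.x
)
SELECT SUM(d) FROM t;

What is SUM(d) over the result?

Base: (n6, d=0).
Iteration 1: edges from {n6} -> (n19, d=1), (n31, d=1).
Iteration 2: edges from {n19,n31} -> (n19, d=2).
Iteration 3: no outgoing edges from {n19}; recursion stops.
SUM(d) = 0 + 1 + 1 + 2 = 4.

4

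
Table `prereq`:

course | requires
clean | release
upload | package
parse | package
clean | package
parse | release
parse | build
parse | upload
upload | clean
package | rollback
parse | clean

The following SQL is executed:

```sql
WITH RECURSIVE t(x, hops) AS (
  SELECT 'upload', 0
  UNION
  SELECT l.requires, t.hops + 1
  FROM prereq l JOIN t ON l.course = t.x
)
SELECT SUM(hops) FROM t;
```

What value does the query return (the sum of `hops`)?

11

Base: (upload, hops=0).
Iteration 1: edges from {upload} -> (clean, hops=1), (package, hops=1).
Iteration 2: edges from {clean,package} -> (package, hops=2), (release, hops=2), (rollback, hops=2).
Iteration 3: edges from {package,release,rollback} -> (rollback, hops=3).
Iteration 4: no outgoing edges from {rollback}; recursion stops.
SUM(hops) = 0 + 1 + 1 + 2 + 2 + 2 + 3 = 11.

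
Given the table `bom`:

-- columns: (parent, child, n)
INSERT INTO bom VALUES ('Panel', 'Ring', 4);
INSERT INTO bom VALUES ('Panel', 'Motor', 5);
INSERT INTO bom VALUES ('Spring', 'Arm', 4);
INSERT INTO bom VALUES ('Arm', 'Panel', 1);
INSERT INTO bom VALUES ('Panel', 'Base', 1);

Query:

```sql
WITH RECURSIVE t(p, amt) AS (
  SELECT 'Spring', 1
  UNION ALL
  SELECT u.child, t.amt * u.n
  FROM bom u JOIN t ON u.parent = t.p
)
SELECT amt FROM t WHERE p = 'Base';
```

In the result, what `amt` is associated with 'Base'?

Base: (Spring, amt=1).
Iteration 1: components of {Spring} -> Arm = 1*4 = 4.
Iteration 2: components of {Arm} -> Panel = 4*1 = 4.
Iteration 3: components of {Panel} -> Base = 4*1 = 4, Motor = 4*5 = 20, Ring = 4*4 = 16.
Iteration 4: no further components; recursion stops.

4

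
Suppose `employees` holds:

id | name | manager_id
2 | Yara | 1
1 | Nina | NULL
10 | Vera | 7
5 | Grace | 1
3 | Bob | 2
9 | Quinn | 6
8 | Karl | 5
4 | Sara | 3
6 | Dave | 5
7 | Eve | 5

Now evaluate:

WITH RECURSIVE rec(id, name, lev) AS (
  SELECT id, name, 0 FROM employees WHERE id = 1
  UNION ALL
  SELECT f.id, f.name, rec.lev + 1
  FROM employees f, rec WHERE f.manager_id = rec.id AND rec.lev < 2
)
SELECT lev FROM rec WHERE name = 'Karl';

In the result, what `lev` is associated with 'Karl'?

Base: id=1 (Nina) at lev 0.
Iteration 1: rows with manager_id in {1} -> Yara (id 2, lev 1), Grace (id 5, lev 1).
Iteration 2: rows with manager_id in {2,5} -> Bob (id 3, lev 2), Dave (id 6, lev 2), Eve (id 7, lev 2), Karl (id 8, lev 2).
Iteration 3: lev < 2 fails for all current rows; recursion stops.

2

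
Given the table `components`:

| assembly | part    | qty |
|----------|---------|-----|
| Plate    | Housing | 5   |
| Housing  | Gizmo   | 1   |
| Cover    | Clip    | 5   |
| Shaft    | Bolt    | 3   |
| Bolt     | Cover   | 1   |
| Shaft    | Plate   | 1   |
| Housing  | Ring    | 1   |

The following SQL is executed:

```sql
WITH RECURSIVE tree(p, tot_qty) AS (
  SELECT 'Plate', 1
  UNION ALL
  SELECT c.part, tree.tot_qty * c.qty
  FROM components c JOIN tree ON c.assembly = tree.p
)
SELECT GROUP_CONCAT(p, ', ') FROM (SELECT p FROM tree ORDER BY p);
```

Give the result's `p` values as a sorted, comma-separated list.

Gizmo, Housing, Plate, Ring

Base: (Plate, tot_qty=1).
Iteration 1: components of {Plate} -> Housing = 1*5 = 5.
Iteration 2: components of {Housing} -> Gizmo = 5*1 = 5, Ring = 5*1 = 5.
Iteration 3: no further components; recursion stops.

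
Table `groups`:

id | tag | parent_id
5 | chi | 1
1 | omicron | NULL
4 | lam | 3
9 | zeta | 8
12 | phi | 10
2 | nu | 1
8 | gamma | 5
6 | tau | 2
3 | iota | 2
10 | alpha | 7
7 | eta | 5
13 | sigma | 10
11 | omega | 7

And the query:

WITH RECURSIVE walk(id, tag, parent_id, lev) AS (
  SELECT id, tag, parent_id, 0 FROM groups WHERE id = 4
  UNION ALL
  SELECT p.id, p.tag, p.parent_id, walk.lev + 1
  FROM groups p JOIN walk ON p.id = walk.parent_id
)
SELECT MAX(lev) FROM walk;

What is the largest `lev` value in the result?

Base: id=4 (lam), parent_id=3, lev 0.
Iteration 1: join on id=3 -> iota (id 3, parent_id=2, lev 1).
Iteration 2: join on id=2 -> nu (id 2, parent_id=1, lev 2).
Iteration 3: join on id=1 -> omicron (id 1, parent_id=NULL, lev 3).
Iteration 4: parent_id is NULL; no match; recursion stops.
lev values: 0, 1, 2, 3; the maximum is 3.

3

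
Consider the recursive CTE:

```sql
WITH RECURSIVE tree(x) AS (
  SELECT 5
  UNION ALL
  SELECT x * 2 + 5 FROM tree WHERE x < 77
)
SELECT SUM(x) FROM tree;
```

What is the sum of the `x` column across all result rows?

Base: x=5.
Iteration 1: 5 < 77 holds -> x = 5 * 2 + 5 = 15.
Iteration 2: 15 < 77 holds -> x = 15 * 2 + 5 = 35.
Iteration 3: 35 < 77 holds -> x = 35 * 2 + 5 = 75.
Iteration 4: 75 < 77 holds -> x = 75 * 2 + 5 = 155.
Iteration 5: 155 < 77 fails; recursion stops.
SUM(x) = 5 + 15 + 35 + 75 + 155 = 285.

285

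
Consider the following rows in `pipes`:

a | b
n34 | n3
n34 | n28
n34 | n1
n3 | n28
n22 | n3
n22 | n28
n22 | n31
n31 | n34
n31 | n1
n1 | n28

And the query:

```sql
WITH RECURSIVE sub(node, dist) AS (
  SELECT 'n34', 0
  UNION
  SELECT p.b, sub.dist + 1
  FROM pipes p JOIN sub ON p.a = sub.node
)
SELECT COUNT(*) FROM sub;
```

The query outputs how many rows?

5

Base: (n34, dist=0).
Iteration 1: edges from {n34} -> (n1, dist=1), (n28, dist=1), (n3, dist=1).
Iteration 2: edges from {n1,n28,n3} -> (n28, dist=2). [UNION drops 1 duplicate row(s)]
Iteration 3: no outgoing edges from {n28}; recursion stops.
Total rows emitted: 5.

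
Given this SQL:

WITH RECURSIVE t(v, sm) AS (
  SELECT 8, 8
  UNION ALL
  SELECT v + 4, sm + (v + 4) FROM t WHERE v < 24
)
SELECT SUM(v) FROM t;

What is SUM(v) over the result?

80

Base: v=8, sm=8.
Iteration 1: 8 < 24 holds -> v = 8 + 4 = 12, sm = 8 + 12 = 20.
Iteration 2: 12 < 24 holds -> v = 12 + 4 = 16, sm = 20 + 16 = 36.
Iteration 3: 16 < 24 holds -> v = 16 + 4 = 20, sm = 36 + 20 = 56.
Iteration 4: 20 < 24 holds -> v = 20 + 4 = 24, sm = 56 + 24 = 80.
Iteration 5: 24 < 24 fails; recursion stops.
SUM(v) = 8 + 12 + 16 + 20 + 24 = 80.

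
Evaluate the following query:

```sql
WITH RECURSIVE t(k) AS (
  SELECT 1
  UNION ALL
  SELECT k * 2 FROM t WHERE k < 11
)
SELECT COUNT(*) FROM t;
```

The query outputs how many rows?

Base: k=1.
Iteration 1: 1 < 11 holds -> k = 1 * 2 = 2.
Iteration 2: 2 < 11 holds -> k = 2 * 2 = 4.
Iteration 3: 4 < 11 holds -> k = 4 * 2 = 8.
Iteration 4: 8 < 11 holds -> k = 8 * 2 = 16.
Iteration 5: 16 < 11 fails; recursion stops.
Total rows emitted: 5.

5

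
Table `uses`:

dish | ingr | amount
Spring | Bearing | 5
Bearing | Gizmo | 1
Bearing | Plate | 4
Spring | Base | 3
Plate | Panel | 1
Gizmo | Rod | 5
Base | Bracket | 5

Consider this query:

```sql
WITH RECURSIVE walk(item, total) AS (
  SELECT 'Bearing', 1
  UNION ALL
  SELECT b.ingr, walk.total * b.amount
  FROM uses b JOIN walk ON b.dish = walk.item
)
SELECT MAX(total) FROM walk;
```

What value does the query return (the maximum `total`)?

5

Base: (Bearing, total=1).
Iteration 1: components of {Bearing} -> Gizmo = 1*1 = 1, Plate = 1*4 = 4.
Iteration 2: components of {Gizmo,Plate} -> Panel = 4*1 = 4, Rod = 1*5 = 5.
Iteration 3: no further components; recursion stops.
total values: 1, 1, 4, 5, 4; the maximum is 5.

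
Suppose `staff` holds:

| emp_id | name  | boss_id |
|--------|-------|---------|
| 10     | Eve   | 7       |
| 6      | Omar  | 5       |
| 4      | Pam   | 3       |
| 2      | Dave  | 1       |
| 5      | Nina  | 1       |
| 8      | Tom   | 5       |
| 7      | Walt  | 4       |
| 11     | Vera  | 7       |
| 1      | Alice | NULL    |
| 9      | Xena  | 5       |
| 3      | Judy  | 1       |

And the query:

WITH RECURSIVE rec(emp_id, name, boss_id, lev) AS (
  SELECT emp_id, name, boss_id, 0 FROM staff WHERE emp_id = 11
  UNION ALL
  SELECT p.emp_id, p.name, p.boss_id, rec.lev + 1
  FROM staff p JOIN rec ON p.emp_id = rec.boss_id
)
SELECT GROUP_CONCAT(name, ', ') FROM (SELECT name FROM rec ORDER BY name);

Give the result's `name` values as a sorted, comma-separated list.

Base: emp_id=11 (Vera), boss_id=7, lev 0.
Iteration 1: join on emp_id=7 -> Walt (id 7, boss_id=4, lev 1).
Iteration 2: join on emp_id=4 -> Pam (id 4, boss_id=3, lev 2).
Iteration 3: join on emp_id=3 -> Judy (id 3, boss_id=1, lev 3).
Iteration 4: join on emp_id=1 -> Alice (id 1, boss_id=NULL, lev 4).
Iteration 5: boss_id is NULL; no match; recursion stops.

Alice, Judy, Pam, Vera, Walt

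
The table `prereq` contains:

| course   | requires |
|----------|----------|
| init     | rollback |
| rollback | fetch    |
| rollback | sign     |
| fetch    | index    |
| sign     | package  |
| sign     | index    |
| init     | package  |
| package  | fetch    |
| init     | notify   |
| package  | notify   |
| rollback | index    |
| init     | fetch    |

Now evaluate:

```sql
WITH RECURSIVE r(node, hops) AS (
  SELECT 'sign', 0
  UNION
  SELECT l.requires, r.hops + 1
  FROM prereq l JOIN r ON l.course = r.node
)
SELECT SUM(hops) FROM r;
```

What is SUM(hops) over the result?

Base: (sign, hops=0).
Iteration 1: edges from {sign} -> (index, hops=1), (package, hops=1).
Iteration 2: edges from {index,package} -> (fetch, hops=2), (notify, hops=2).
Iteration 3: edges from {fetch,notify} -> (index, hops=3).
Iteration 4: no outgoing edges from {index}; recursion stops.
SUM(hops) = 0 + 1 + 1 + 2 + 2 + 3 = 9.

9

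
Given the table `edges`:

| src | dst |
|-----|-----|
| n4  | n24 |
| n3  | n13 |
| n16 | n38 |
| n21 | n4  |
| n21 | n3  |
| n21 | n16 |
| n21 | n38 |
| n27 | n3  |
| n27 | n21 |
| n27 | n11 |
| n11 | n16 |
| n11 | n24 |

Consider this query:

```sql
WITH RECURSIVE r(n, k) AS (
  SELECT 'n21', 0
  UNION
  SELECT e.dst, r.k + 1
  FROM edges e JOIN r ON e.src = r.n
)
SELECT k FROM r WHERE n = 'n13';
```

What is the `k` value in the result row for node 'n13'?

2

Base: (n21, k=0).
Iteration 1: edges from {n21} -> (n16, k=1), (n3, k=1), (n38, k=1), (n4, k=1).
Iteration 2: edges from {n16,n3,n38,n4} -> (n13, k=2), (n24, k=2), (n38, k=2).
Iteration 3: no outgoing edges from {n13,n24,n38}; recursion stops.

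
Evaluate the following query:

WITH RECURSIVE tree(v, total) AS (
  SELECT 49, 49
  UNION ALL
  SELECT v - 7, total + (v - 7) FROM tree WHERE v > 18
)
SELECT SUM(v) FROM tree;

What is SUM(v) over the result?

189

Base: v=49, total=49.
Iteration 1: 49 > 18 holds -> v = 49 - 7 = 42, total = 49 + 42 = 91.
Iteration 2: 42 > 18 holds -> v = 42 - 7 = 35, total = 91 + 35 = 126.
Iteration 3: 35 > 18 holds -> v = 35 - 7 = 28, total = 126 + 28 = 154.
Iteration 4: 28 > 18 holds -> v = 28 - 7 = 21, total = 154 + 21 = 175.
Iteration 5: 21 > 18 holds -> v = 21 - 7 = 14, total = 175 + 14 = 189.
Iteration 6: 14 > 18 fails; recursion stops.
SUM(v) = 49 + 42 + 35 + 28 + 21 + 14 = 189.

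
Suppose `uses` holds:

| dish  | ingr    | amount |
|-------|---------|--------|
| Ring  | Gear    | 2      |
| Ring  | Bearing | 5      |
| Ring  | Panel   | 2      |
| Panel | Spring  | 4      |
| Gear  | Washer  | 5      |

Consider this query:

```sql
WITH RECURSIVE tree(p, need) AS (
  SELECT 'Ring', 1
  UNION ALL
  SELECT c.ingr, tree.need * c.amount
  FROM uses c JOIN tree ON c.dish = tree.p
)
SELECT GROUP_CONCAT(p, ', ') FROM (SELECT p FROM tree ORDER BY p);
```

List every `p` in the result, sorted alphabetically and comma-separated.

Bearing, Gear, Panel, Ring, Spring, Washer

Base: (Ring, need=1).
Iteration 1: components of {Ring} -> Bearing = 1*5 = 5, Gear = 1*2 = 2, Panel = 1*2 = 2.
Iteration 2: components of {Bearing,Gear,Panel} -> Spring = 2*4 = 8, Washer = 2*5 = 10.
Iteration 3: no further components; recursion stops.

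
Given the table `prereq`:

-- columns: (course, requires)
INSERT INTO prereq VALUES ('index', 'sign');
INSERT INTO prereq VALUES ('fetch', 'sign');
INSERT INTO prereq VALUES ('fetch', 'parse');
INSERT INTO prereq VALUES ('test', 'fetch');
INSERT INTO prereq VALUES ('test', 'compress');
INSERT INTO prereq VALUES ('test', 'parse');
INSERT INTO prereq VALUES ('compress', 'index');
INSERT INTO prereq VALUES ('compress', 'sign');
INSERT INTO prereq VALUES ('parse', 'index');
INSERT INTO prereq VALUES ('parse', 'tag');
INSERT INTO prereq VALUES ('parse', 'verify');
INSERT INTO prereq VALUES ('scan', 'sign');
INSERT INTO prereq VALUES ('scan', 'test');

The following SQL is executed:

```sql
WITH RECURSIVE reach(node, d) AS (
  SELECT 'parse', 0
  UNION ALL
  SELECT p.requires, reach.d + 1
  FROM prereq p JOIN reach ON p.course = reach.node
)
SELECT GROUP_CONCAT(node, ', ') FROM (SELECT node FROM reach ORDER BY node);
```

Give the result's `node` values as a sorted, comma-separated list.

index, parse, sign, tag, verify

Base: (parse, d=0).
Iteration 1: edges from {parse} -> (index, d=1), (tag, d=1), (verify, d=1).
Iteration 2: edges from {index,tag,verify} -> (sign, d=2).
Iteration 3: no outgoing edges from {sign}; recursion stops.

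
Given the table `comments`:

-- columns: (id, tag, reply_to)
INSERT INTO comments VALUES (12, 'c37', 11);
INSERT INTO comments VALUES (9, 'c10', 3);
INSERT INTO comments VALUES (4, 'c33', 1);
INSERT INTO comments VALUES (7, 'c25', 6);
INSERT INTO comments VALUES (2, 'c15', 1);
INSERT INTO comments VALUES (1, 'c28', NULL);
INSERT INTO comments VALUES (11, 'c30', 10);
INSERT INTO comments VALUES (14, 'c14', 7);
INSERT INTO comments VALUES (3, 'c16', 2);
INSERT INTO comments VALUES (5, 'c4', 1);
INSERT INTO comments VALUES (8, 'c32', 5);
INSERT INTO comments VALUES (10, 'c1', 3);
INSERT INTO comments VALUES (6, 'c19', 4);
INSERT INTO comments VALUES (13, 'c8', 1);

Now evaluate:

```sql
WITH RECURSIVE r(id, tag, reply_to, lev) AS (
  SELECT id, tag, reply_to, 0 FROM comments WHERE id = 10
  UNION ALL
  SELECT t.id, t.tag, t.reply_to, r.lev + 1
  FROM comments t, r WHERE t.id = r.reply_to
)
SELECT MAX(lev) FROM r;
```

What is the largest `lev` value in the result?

Base: id=10 (c1), reply_to=3, lev 0.
Iteration 1: join on id=3 -> c16 (id 3, reply_to=2, lev 1).
Iteration 2: join on id=2 -> c15 (id 2, reply_to=1, lev 2).
Iteration 3: join on id=1 -> c28 (id 1, reply_to=NULL, lev 3).
Iteration 4: reply_to is NULL; no match; recursion stops.
lev values: 0, 1, 2, 3; the maximum is 3.

3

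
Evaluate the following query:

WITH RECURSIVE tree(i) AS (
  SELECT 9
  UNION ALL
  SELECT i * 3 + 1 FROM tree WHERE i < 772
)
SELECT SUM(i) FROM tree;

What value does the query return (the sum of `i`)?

3455

Base: i=9.
Iteration 1: 9 < 772 holds -> i = 9 * 3 + 1 = 28.
Iteration 2: 28 < 772 holds -> i = 28 * 3 + 1 = 85.
Iteration 3: 85 < 772 holds -> i = 85 * 3 + 1 = 256.
Iteration 4: 256 < 772 holds -> i = 256 * 3 + 1 = 769.
Iteration 5: 769 < 772 holds -> i = 769 * 3 + 1 = 2308.
Iteration 6: 2308 < 772 fails; recursion stops.
SUM(i) = 9 + 28 + 85 + 256 + 769 + 2308 = 3455.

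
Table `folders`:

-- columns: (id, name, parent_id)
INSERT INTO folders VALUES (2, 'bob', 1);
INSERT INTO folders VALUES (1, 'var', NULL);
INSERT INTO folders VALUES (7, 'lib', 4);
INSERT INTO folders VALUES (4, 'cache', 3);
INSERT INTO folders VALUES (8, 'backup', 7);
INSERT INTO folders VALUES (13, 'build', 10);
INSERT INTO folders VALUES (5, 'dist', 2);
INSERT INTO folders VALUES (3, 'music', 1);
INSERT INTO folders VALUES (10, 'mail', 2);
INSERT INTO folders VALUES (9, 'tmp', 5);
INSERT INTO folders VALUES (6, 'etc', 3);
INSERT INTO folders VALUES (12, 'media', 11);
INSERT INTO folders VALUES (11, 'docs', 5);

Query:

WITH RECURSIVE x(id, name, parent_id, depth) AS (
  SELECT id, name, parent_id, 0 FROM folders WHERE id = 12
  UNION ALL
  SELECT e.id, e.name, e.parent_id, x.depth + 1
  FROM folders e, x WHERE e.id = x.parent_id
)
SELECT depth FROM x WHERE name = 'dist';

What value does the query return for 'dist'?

Base: id=12 (media), parent_id=11, depth 0.
Iteration 1: join on id=11 -> docs (id 11, parent_id=5, depth 1).
Iteration 2: join on id=5 -> dist (id 5, parent_id=2, depth 2).
Iteration 3: join on id=2 -> bob (id 2, parent_id=1, depth 3).
Iteration 4: join on id=1 -> var (id 1, parent_id=NULL, depth 4).
Iteration 5: parent_id is NULL; no match; recursion stops.

2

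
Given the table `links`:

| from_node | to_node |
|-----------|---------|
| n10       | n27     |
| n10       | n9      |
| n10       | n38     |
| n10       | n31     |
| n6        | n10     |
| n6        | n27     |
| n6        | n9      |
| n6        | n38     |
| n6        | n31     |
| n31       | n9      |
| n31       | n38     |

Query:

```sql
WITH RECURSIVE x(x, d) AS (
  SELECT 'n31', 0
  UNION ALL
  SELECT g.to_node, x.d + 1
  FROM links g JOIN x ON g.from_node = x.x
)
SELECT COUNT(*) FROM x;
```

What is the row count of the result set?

3

Base: (n31, d=0).
Iteration 1: edges from {n31} -> (n38, d=1), (n9, d=1).
Iteration 2: no outgoing edges from {n38,n9}; recursion stops.
Total rows emitted: 3.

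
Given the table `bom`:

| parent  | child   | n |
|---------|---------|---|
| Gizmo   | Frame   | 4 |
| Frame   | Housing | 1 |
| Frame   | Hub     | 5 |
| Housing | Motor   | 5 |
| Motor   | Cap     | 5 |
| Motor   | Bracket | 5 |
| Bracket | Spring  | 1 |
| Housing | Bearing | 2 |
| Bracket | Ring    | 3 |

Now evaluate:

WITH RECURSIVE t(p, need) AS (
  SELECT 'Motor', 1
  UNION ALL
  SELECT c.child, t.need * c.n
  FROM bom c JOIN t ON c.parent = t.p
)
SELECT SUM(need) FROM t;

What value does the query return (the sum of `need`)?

Base: (Motor, need=1).
Iteration 1: components of {Motor} -> Bracket = 1*5 = 5, Cap = 1*5 = 5.
Iteration 2: components of {Bracket,Cap} -> Ring = 5*3 = 15, Spring = 5*1 = 5.
Iteration 3: no further components; recursion stops.
SUM(need) = 1 + 5 + 5 + 5 + 15 = 31.

31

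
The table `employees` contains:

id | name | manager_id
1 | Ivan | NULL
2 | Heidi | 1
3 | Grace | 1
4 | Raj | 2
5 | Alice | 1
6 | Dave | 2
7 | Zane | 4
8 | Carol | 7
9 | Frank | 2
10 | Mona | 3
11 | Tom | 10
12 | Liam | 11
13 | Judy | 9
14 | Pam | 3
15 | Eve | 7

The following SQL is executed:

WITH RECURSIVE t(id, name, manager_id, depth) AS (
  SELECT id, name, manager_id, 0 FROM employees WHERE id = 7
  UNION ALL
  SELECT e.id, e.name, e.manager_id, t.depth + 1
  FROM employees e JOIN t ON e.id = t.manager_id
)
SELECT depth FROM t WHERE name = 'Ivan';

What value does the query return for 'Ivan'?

3

Base: id=7 (Zane), manager_id=4, depth 0.
Iteration 1: join on id=4 -> Raj (id 4, manager_id=2, depth 1).
Iteration 2: join on id=2 -> Heidi (id 2, manager_id=1, depth 2).
Iteration 3: join on id=1 -> Ivan (id 1, manager_id=NULL, depth 3).
Iteration 4: manager_id is NULL; no match; recursion stops.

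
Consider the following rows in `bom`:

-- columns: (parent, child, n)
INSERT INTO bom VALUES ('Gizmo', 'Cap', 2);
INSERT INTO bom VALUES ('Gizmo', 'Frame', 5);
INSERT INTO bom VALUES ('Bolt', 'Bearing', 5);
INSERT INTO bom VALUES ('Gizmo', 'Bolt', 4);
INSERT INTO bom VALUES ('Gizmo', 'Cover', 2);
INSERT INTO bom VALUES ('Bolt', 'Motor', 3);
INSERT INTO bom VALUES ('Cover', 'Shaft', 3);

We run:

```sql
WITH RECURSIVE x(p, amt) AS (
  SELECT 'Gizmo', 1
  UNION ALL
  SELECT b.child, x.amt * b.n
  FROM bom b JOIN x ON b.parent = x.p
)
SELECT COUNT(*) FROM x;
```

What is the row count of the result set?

Base: (Gizmo, amt=1).
Iteration 1: components of {Gizmo} -> Bolt = 1*4 = 4, Cap = 1*2 = 2, Cover = 1*2 = 2, Frame = 1*5 = 5.
Iteration 2: components of {Bolt,Cap,Cover,Frame} -> Bearing = 4*5 = 20, Motor = 4*3 = 12, Shaft = 2*3 = 6.
Iteration 3: no further components; recursion stops.
Total rows emitted: 8.

8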